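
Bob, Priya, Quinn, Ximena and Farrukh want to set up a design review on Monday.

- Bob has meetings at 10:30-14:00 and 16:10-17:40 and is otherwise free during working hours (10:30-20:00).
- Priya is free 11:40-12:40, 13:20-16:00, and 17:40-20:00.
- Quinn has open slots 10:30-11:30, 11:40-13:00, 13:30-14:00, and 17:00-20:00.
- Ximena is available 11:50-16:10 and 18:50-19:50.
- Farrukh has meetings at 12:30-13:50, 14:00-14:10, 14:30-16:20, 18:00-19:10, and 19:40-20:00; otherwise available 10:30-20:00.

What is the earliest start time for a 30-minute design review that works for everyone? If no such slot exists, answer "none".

Bob free within 10:30–20:00: 14:00–16:10, 17:40–20:00.
Farrukh free within 10:30–20:00: 10:30–12:30, 13:50–14:00, 14:10–14:30, 16:20–18:00, 19:10–19:40.
Bob ∩ Priya: 14:00–16:00, 17:40–20:00.
Bob ∩ Priya ∩ Quinn: 17:40–20:00.
Bob ∩ Priya ∩ Quinn ∩ Ximena: 18:50–19:50.
Bob ∩ Priya ∩ Quinn ∩ Ximena ∩ Farrukh: 19:10–19:40.
Windows ≥ 30 min: 19:10–19:40.
Earliest such window starts at 19:10.

19:10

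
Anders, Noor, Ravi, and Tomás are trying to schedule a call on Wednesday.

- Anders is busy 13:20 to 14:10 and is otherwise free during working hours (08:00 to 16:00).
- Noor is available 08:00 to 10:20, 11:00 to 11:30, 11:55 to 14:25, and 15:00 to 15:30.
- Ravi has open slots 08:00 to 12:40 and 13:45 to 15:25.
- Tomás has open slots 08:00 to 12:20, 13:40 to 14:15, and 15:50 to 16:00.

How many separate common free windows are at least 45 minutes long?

1

Anders free within 08:00–16:00: 08:00–13:20, 14:10–16:00.
Anders ∩ Noor: 08:00–10:20, 11:00–11:30, 11:55–13:20, 14:10–14:25, 15:00–15:30.
Anders ∩ Noor ∩ Ravi: 08:00–10:20, 11:00–11:30, 11:55–12:40, 14:10–14:25, 15:00–15:25.
Anders ∩ Noor ∩ Ravi ∩ Tomás: 08:00–10:20, 11:00–11:30, 11:55–12:20, 14:10–14:15.
Windows ≥ 45 min: 08:00–10:20.
That's 1 window.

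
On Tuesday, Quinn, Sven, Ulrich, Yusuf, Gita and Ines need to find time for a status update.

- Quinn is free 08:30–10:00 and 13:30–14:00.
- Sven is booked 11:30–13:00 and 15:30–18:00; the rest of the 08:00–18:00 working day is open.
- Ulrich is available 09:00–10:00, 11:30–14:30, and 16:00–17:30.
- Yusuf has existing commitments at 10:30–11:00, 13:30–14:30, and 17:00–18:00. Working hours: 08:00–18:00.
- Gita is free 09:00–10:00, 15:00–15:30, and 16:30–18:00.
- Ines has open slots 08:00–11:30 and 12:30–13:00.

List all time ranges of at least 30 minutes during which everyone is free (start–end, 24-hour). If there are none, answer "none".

09:00–10:00

Sven free within 08:00–18:00: 08:00–11:30, 13:00–15:30.
Yusuf free within 08:00–18:00: 08:00–10:30, 11:00–13:30, 14:30–17:00.
Quinn ∩ Sven: 08:30–10:00, 13:30–14:00.
Quinn ∩ Sven ∩ Ulrich: 09:00–10:00, 13:30–14:00.
Quinn ∩ Sven ∩ Ulrich ∩ Yusuf: 09:00–10:00.
Quinn ∩ Sven ∩ Ulrich ∩ Yusuf ∩ Gita: 09:00–10:00.
Quinn ∩ Sven ∩ Ulrich ∩ Yusuf ∩ Gita ∩ Ines: 09:00–10:00.
Windows ≥ 30 min: 09:00–10:00.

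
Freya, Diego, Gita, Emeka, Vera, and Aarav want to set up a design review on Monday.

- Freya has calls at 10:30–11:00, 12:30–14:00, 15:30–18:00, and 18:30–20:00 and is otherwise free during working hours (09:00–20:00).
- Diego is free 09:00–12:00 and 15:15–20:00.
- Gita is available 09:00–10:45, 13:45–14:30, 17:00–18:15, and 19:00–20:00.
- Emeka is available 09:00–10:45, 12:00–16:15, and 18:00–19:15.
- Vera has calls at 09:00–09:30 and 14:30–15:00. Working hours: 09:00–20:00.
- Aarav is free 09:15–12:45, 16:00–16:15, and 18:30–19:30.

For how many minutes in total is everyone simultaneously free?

Freya free within 09:00–20:00: 09:00–10:30, 11:00–12:30, 14:00–15:30, 18:00–18:30.
Vera free within 09:00–20:00: 09:30–14:30, 15:00–20:00.
Freya ∩ Diego: 09:00–10:30, 11:00–12:00, 15:15–15:30, 18:00–18:30.
Freya ∩ Diego ∩ Gita: 09:00–10:30, 18:00–18:15.
Freya ∩ Diego ∩ Gita ∩ Emeka: 09:00–10:30, 18:00–18:15.
Freya ∩ Diego ∩ Gita ∩ Emeka ∩ Vera: 09:30–10:30, 18:00–18:15.
Freya ∩ Diego ∩ Gita ∩ Emeka ∩ Vera ∩ Aarav: 09:30–10:30.
Total common minutes: 60.

60 minutes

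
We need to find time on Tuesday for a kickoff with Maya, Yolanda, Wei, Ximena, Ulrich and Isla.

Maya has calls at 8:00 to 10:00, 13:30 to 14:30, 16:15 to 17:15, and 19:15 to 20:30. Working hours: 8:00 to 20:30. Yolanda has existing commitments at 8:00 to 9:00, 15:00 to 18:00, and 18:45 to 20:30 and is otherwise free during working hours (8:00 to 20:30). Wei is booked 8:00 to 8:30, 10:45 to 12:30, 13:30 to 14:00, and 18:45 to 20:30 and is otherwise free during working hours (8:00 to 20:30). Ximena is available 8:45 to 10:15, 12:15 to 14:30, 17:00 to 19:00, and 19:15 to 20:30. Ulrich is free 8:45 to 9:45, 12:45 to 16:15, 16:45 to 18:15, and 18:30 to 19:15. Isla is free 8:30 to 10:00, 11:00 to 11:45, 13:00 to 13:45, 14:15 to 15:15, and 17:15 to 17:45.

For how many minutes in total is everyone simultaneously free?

Maya free within 08:00–20:30: 10:00–13:30, 14:30–16:15, 17:15–19:15.
Yolanda free within 08:00–20:30: 09:00–15:00, 18:00–18:45.
Wei free within 08:00–20:30: 08:30–10:45, 12:30–13:30, 14:00–18:45.
Maya ∩ Yolanda: 10:00–13:30, 14:30–15:00, 18:00–18:45.
Maya ∩ Yolanda ∩ Wei: 10:00–10:45, 12:30–13:30, 14:30–15:00, 18:00–18:45.
Maya ∩ Yolanda ∩ Wei ∩ Ximena: 10:00–10:15, 12:30–13:30, 18:00–18:45.
Maya ∩ Yolanda ∩ Wei ∩ Ximena ∩ Ulrich: 12:45–13:30, 18:00–18:15, 18:30–18:45.
Maya ∩ Yolanda ∩ Wei ∩ Ximena ∩ Ulrich ∩ Isla: 13:00–13:30.
Total common minutes: 30.

30 minutes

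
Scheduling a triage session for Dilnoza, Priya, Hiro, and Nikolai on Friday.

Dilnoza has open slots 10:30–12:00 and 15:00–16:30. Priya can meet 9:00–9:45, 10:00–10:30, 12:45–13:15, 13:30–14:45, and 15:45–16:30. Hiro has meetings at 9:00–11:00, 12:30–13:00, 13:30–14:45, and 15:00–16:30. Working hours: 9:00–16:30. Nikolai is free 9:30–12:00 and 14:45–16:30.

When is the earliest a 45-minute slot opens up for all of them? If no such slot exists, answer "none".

Hiro free within 09:00–16:30: 11:00–12:30, 13:00–13:30, 14:45–15:00.
Dilnoza ∩ Priya: 15:45–16:30.
Dilnoza ∩ Priya ∩ Hiro: (none).
Dilnoza ∩ Priya ∩ Hiro ∩ Nikolai: (none).
Windows ≥ 45 min: (none).

none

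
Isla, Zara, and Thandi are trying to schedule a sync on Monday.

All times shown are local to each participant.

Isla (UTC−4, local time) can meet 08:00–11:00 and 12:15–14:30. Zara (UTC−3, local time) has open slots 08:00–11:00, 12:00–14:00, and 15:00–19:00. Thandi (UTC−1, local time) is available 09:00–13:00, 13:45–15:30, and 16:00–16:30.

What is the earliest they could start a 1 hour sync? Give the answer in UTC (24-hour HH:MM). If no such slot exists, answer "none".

Isla → UTC: 12:00–15:00, 16:15–18:30.
Zara → UTC: 11:00–14:00, 15:00–17:00, 18:00–22:00.
Thandi → UTC: 10:00–14:00, 14:45–16:30, 17:00–17:30.
Isla ∩ Zara: 12:00–14:00, 16:15–17:00, 18:00–18:30.
Isla ∩ Zara ∩ Thandi: 12:00–14:00, 16:15–16:30.
Windows ≥ 60 min: 12:00–14:00.
Earliest such window starts at 12:00.

12:00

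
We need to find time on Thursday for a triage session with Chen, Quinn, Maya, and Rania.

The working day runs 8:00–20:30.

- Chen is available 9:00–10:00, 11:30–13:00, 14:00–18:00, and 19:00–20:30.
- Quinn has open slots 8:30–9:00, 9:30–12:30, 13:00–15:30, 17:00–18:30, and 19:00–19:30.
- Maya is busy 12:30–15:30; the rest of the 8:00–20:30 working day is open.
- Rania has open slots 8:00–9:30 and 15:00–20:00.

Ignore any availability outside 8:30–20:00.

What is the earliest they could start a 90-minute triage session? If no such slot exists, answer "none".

none

Maya free within 08:00–20:30: 08:00–12:30, 15:30–20:30.
Chen ∩ Quinn: 09:30–10:00, 11:30–12:30, 14:00–15:30, 17:00–18:00, 19:00–19:30.
Chen ∩ Quinn ∩ Maya: 09:30–10:00, 11:30–12:30, 17:00–18:00, 19:00–19:30.
Chen ∩ Quinn ∩ Maya ∩ Rania: 17:00–18:00, 19:00–19:30.
Restricted to 08:30–20:00: 17:00–18:00, 19:00–19:30.
Windows ≥ 90 min: (none).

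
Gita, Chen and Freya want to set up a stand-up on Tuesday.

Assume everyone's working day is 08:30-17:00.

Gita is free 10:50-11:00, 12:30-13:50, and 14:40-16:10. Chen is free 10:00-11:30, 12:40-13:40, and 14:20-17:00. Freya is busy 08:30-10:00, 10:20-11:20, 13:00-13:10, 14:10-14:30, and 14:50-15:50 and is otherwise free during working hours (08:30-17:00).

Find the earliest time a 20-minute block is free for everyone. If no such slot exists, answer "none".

12:40

Freya free within 08:30–17:00: 10:00–10:20, 11:20–13:00, 13:10–14:10, 14:30–14:50, 15:50–17:00.
Gita ∩ Chen: 10:50–11:00, 12:40–13:40, 14:40–16:10.
Gita ∩ Chen ∩ Freya: 12:40–13:00, 13:10–13:40, 14:40–14:50, 15:50–16:10.
Windows ≥ 20 min: 12:40–13:00, 13:10–13:40, 15:50–16:10.
Earliest such window starts at 12:40.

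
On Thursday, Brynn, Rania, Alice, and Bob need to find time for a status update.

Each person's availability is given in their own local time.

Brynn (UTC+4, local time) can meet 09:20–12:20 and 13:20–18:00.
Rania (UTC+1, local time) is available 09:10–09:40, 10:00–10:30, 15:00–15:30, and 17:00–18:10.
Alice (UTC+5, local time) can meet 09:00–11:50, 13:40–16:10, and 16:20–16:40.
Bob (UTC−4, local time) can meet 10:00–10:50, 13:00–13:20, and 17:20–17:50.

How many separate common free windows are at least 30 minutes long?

Brynn → UTC: 05:20–08:20, 09:20–14:00.
Rania → UTC: 08:10–08:40, 09:00–09:30, 14:00–14:30, 16:00–17:10.
Alice → UTC: 04:00–06:50, 08:40–11:10, 11:20–11:40.
Bob → UTC: 14:00–14:50, 17:00–17:20, 21:20–21:50.
Brynn ∩ Rania: 08:10–08:20, 09:20–09:30.
Brynn ∩ Rania ∩ Alice: 09:20–09:30.
Brynn ∩ Rania ∩ Alice ∩ Bob: (none).
Windows ≥ 30 min: (none).
That's 0 windows.

0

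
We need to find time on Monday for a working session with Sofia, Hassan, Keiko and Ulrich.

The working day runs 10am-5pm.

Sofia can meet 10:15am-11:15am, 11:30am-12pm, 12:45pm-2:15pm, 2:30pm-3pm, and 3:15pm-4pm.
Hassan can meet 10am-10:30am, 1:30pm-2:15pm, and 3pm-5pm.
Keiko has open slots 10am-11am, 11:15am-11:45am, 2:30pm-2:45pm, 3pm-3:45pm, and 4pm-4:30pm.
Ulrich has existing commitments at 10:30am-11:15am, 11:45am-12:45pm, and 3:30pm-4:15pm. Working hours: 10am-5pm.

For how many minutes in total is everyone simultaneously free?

Ulrich free within 10:00–17:00: 10:00–10:30, 11:15–11:45, 12:45–15:30, 16:15–17:00.
Sofia ∩ Hassan: 10:15–10:30, 13:30–14:15, 15:15–16:00.
Sofia ∩ Hassan ∩ Keiko: 10:15–10:30, 15:15–15:45.
Sofia ∩ Hassan ∩ Keiko ∩ Ulrich: 10:15–10:30, 15:15–15:30.
Total common minutes: 15 + 15 = 30.

30 minutes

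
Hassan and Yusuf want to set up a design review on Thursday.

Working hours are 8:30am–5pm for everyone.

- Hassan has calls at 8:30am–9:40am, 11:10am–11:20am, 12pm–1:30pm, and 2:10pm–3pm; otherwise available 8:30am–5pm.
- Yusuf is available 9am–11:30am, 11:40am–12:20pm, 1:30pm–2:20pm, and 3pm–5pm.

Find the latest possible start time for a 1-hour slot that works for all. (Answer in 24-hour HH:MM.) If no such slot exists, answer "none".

16:00

Hassan free within 08:30–17:00: 09:40–11:10, 11:20–12:00, 13:30–14:10, 15:00–17:00.
Hassan ∩ Yusuf: 09:40–11:10, 11:20–11:30, 11:40–12:00, 13:30–14:10, 15:00–17:00.
Windows ≥ 60 min: 09:40–11:10, 15:00–17:00.
Latest start in the last window 15:00–17:00 is 17:00 − 60 min = 16:00.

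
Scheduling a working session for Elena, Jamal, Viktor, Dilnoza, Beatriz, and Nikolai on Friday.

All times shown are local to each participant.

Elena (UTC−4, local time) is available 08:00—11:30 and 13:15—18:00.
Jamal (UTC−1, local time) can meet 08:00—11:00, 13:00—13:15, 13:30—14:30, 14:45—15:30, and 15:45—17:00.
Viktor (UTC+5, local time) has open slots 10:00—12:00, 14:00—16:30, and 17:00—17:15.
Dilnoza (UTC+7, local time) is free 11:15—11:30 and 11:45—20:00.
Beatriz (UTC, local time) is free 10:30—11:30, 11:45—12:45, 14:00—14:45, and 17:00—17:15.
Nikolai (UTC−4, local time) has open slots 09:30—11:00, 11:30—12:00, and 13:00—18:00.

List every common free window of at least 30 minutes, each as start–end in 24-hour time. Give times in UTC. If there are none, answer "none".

none

Elena → UTC: 12:00–15:30, 17:15–22:00.
Jamal → UTC: 09:00–12:00, 14:00–14:15, 14:30–15:30, 15:45–16:30, 16:45–18:00.
Viktor → UTC: 05:00–07:00, 09:00–11:30, 12:00–12:15.
Dilnoza → UTC: 04:15–04:30, 04:45–13:00.
Beatriz → UTC: 10:30–11:30, 11:45–12:45, 14:00–14:45, 17:00–17:15.
Nikolai → UTC: 13:30–15:00, 15:30–16:00, 17:00–22:00.
Elena ∩ Jamal: 14:00–14:15, 14:30–15:30, 17:15–18:00.
Elena ∩ Jamal ∩ Viktor: (none).
Elena ∩ Jamal ∩ Viktor ∩ Dilnoza: (none).
Elena ∩ Jamal ∩ Viktor ∩ Dilnoza ∩ Beatriz: (none).
Elena ∩ Jamal ∩ Viktor ∩ Dilnoza ∩ Beatriz ∩ Nikolai: (none).
Windows ≥ 30 min: (none).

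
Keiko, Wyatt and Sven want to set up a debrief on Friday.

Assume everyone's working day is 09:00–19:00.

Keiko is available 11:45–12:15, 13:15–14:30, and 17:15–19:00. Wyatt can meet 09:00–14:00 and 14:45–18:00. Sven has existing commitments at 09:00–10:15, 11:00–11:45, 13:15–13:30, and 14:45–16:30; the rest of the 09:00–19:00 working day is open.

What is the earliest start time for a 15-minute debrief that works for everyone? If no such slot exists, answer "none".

11:45

Sven free within 09:00–19:00: 10:15–11:00, 11:45–13:15, 13:30–14:45, 16:30–19:00.
Keiko ∩ Wyatt: 11:45–12:15, 13:15–14:00, 17:15–18:00.
Keiko ∩ Wyatt ∩ Sven: 11:45–12:15, 13:30–14:00, 17:15–18:00.
Windows ≥ 15 min: 11:45–12:15, 13:30–14:00, 17:15–18:00.
Earliest such window starts at 11:45.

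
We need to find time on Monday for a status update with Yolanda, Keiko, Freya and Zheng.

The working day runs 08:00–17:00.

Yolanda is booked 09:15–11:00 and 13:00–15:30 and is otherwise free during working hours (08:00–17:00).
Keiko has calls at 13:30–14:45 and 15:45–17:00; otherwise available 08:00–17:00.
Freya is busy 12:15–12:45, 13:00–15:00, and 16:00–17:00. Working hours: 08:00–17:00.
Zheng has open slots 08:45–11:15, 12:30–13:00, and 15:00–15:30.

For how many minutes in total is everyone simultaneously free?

Yolanda free within 08:00–17:00: 08:00–09:15, 11:00–13:00, 15:30–17:00.
Keiko free within 08:00–17:00: 08:00–13:30, 14:45–15:45.
Freya free within 08:00–17:00: 08:00–12:15, 12:45–13:00, 15:00–16:00.
Yolanda ∩ Keiko: 08:00–09:15, 11:00–13:00, 15:30–15:45.
Yolanda ∩ Keiko ∩ Freya: 08:00–09:15, 11:00–12:15, 12:45–13:00, 15:30–15:45.
Yolanda ∩ Keiko ∩ Freya ∩ Zheng: 08:45–09:15, 11:00–11:15, 12:45–13:00.
Total common minutes: 30 + 15 + 15 = 60.

60 minutes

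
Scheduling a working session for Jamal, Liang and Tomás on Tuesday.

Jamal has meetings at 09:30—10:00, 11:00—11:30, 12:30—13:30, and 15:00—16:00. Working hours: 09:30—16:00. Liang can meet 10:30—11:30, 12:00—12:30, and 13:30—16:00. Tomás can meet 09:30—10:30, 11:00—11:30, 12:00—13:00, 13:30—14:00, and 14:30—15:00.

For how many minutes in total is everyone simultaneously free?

90 minutes

Jamal free within 09:30–16:00: 10:00–11:00, 11:30–12:30, 13:30–15:00.
Jamal ∩ Liang: 10:30–11:00, 12:00–12:30, 13:30–15:00.
Jamal ∩ Liang ∩ Tomás: 12:00–12:30, 13:30–14:00, 14:30–15:00.
Total common minutes: 30 + 30 + 30 = 90.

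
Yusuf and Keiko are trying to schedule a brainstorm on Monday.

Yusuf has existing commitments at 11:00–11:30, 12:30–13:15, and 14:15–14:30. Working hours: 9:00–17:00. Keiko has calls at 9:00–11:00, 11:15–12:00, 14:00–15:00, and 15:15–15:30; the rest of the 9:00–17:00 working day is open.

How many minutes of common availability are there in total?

Yusuf free within 09:00–17:00: 09:00–11:00, 11:30–12:30, 13:15–14:15, 14:30–17:00.
Keiko free within 09:00–17:00: 11:00–11:15, 12:00–14:00, 15:00–15:15, 15:30–17:00.
Yusuf ∩ Keiko: 12:00–12:30, 13:15–14:00, 15:00–15:15, 15:30–17:00.
Total common minutes: 30 + 45 + 15 + 90 = 180.

180 minutes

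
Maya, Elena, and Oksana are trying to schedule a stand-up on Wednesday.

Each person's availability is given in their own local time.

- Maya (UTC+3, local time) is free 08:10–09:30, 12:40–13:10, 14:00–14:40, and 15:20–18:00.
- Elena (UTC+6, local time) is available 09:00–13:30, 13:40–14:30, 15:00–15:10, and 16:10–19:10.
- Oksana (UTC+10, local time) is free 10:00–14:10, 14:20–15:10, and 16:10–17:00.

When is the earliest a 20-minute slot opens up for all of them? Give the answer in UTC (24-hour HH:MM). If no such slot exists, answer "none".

Maya → UTC: 05:10–06:30, 09:40–10:10, 11:00–11:40, 12:20–15:00.
Elena → UTC: 03:00–07:30, 07:40–08:30, 09:00–09:10, 10:10–13:10.
Oksana → UTC: 00:00–04:10, 04:20–05:10, 06:10–07:00.
Maya ∩ Elena: 05:10–06:30, 11:00–11:40, 12:20–13:10.
Maya ∩ Elena ∩ Oksana: 06:10–06:30.
Windows ≥ 20 min: 06:10–06:30.
Earliest such window starts at 06:10.

06:10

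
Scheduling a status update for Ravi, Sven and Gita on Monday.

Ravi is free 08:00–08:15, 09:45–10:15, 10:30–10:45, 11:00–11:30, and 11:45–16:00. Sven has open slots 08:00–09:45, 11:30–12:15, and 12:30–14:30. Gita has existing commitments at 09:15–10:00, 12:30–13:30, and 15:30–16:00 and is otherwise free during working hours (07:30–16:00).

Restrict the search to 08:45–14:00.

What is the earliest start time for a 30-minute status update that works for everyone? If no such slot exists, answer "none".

Gita free within 07:30–16:00: 07:30–09:15, 10:00–12:30, 13:30–15:30.
Ravi ∩ Sven: 08:00–08:15, 11:45–12:15, 12:30–14:30.
Ravi ∩ Sven ∩ Gita: 08:00–08:15, 11:45–12:15, 13:30–14:30.
Restricted to 08:45–14:00: 11:45–12:15, 13:30–14:00.
Windows ≥ 30 min: 11:45–12:15, 13:30–14:00.
Earliest such window starts at 11:45.

11:45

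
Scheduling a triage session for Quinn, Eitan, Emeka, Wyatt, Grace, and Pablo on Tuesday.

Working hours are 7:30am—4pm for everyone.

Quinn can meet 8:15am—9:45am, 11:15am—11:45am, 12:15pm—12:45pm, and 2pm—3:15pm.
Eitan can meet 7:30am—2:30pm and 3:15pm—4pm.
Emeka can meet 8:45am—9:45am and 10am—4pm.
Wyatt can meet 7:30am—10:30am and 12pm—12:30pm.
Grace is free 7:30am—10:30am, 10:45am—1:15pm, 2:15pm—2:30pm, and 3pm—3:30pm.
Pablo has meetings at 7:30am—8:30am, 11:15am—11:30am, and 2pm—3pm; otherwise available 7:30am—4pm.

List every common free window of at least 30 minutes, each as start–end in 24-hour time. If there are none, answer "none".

Pablo free within 07:30–16:00: 08:30–11:15, 11:30–14:00, 15:00–16:00.
Quinn ∩ Eitan: 08:15–09:45, 11:15–11:45, 12:15–12:45, 14:00–14:30.
Quinn ∩ Eitan ∩ Emeka: 08:45–09:45, 11:15–11:45, 12:15–12:45, 14:00–14:30.
Quinn ∩ Eitan ∩ Emeka ∩ Wyatt: 08:45–09:45, 12:15–12:30.
Quinn ∩ Eitan ∩ Emeka ∩ Wyatt ∩ Grace: 08:45–09:45, 12:15–12:30.
Quinn ∩ Eitan ∩ Emeka ∩ Wyatt ∩ Grace ∩ Pablo: 08:45–09:45, 12:15–12:30.
Windows ≥ 30 min: 08:45–09:45.

08:45–09:45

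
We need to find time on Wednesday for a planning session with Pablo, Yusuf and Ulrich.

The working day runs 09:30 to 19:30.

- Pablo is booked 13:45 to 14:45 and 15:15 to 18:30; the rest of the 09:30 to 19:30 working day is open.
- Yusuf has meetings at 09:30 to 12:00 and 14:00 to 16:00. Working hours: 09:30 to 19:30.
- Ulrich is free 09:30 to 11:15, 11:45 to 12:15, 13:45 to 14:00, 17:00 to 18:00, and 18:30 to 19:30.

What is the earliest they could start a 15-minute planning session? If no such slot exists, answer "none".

Pablo free within 09:30–19:30: 09:30–13:45, 14:45–15:15, 18:30–19:30.
Yusuf free within 09:30–19:30: 12:00–14:00, 16:00–19:30.
Pablo ∩ Yusuf: 12:00–13:45, 18:30–19:30.
Pablo ∩ Yusuf ∩ Ulrich: 12:00–12:15, 18:30–19:30.
Windows ≥ 15 min: 12:00–12:15, 18:30–19:30.
Earliest such window starts at 12:00.

12:00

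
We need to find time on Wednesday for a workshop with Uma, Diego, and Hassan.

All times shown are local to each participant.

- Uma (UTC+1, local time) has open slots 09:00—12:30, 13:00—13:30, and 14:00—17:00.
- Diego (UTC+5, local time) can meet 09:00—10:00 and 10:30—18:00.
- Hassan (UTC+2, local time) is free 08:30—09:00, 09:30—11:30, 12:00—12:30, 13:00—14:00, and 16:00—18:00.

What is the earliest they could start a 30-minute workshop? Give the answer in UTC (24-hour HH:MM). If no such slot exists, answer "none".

08:00

Uma → UTC: 08:00–11:30, 12:00–12:30, 13:00–16:00.
Diego → UTC: 04:00–05:00, 05:30–13:00.
Hassan → UTC: 06:30–07:00, 07:30–09:30, 10:00–10:30, 11:00–12:00, 14:00–16:00.
Uma ∩ Diego: 08:00–11:30, 12:00–12:30.
Uma ∩ Diego ∩ Hassan: 08:00–09:30, 10:00–10:30, 11:00–11:30.
Windows ≥ 30 min: 08:00–09:30, 10:00–10:30, 11:00–11:30.
Earliest such window starts at 08:00.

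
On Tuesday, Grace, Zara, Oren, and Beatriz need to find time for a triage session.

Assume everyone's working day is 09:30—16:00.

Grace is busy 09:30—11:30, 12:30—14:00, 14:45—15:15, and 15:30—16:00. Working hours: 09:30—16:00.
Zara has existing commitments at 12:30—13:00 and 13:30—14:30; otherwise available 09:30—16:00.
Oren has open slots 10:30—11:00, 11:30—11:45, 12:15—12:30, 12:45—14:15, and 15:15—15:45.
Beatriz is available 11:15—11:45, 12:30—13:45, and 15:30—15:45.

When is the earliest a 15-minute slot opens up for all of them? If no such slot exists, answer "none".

11:30

Grace free within 09:30–16:00: 11:30–12:30, 14:00–14:45, 15:15–15:30.
Zara free within 09:30–16:00: 09:30–12:30, 13:00–13:30, 14:30–16:00.
Grace ∩ Zara: 11:30–12:30, 14:30–14:45, 15:15–15:30.
Grace ∩ Zara ∩ Oren: 11:30–11:45, 12:15–12:30, 15:15–15:30.
Grace ∩ Zara ∩ Oren ∩ Beatriz: 11:30–11:45.
Windows ≥ 15 min: 11:30–11:45.
Earliest such window starts at 11:30.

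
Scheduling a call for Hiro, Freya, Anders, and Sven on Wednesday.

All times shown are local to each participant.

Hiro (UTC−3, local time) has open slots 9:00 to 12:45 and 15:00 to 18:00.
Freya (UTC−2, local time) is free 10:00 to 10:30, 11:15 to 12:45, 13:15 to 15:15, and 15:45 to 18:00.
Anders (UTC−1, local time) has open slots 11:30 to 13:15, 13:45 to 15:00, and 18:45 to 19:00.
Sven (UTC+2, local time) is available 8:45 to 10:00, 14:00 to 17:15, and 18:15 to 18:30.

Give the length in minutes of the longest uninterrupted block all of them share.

60 minutes

Hiro → UTC: 12:00–15:45, 18:00–21:00.
Freya → UTC: 12:00–12:30, 13:15–14:45, 15:15–17:15, 17:45–20:00.
Anders → UTC: 12:30–14:15, 14:45–16:00, 19:45–20:00.
Sven → UTC: 06:45–08:00, 12:00–15:15, 16:15–16:30.
Hiro ∩ Freya: 12:00–12:30, 13:15–14:45, 15:15–15:45, 18:00–20:00.
Hiro ∩ Freya ∩ Anders: 13:15–14:15, 15:15–15:45, 19:45–20:00.
Hiro ∩ Freya ∩ Anders ∩ Sven: 13:15–14:15.
Single common window of 60 minutes.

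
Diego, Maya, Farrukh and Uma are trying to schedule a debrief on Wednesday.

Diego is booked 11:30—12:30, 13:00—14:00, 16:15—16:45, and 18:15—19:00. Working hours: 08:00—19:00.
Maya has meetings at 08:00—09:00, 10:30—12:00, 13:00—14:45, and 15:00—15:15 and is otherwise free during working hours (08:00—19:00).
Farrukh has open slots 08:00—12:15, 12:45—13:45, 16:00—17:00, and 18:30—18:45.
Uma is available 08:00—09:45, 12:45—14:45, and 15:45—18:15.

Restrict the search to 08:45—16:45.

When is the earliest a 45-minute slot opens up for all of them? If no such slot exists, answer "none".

09:00

Diego free within 08:00–19:00: 08:00–11:30, 12:30–13:00, 14:00–16:15, 16:45–18:15.
Maya free within 08:00–19:00: 09:00–10:30, 12:00–13:00, 14:45–15:00, 15:15–19:00.
Diego ∩ Maya: 09:00–10:30, 12:30–13:00, 14:45–15:00, 15:15–16:15, 16:45–18:15.
Diego ∩ Maya ∩ Farrukh: 09:00–10:30, 12:45–13:00, 16:00–16:15, 16:45–17:00.
Diego ∩ Maya ∩ Farrukh ∩ Uma: 09:00–09:45, 12:45–13:00, 16:00–16:15, 16:45–17:00.
Restricted to 08:45–16:45: 09:00–09:45, 12:45–13:00, 16:00–16:15.
Windows ≥ 45 min: 09:00–09:45.
Earliest such window starts at 09:00.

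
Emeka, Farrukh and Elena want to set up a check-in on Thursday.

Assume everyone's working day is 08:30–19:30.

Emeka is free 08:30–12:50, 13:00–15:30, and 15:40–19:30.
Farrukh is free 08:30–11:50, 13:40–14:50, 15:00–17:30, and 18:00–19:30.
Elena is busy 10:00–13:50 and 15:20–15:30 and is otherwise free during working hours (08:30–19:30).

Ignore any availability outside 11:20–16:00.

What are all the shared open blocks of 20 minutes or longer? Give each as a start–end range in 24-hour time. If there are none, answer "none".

13:50–14:50, 15:00–15:20, 15:40–16:00

Elena free within 08:30–19:30: 08:30–10:00, 13:50–15:20, 15:30–19:30.
Emeka ∩ Farrukh: 08:30–11:50, 13:40–14:50, 15:00–15:30, 15:40–17:30, 18:00–19:30.
Emeka ∩ Farrukh ∩ Elena: 08:30–10:00, 13:50–14:50, 15:00–15:20, 15:40–17:30, 18:00–19:30.
Restricted to 11:20–16:00: 13:50–14:50, 15:00–15:20, 15:40–16:00.
Windows ≥ 20 min: 13:50–14:50, 15:00–15:20, 15:40–16:00.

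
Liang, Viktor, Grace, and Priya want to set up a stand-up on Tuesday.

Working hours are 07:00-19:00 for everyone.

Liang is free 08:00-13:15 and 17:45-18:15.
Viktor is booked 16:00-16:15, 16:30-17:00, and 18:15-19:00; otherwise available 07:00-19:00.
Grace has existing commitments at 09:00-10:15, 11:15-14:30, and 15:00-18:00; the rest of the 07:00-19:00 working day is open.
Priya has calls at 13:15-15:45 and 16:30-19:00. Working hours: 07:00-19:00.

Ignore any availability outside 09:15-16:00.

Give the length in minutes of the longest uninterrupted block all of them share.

60 minutes

Viktor free within 07:00–19:00: 07:00–16:00, 16:15–16:30, 17:00–18:15.
Grace free within 07:00–19:00: 07:00–09:00, 10:15–11:15, 14:30–15:00, 18:00–19:00.
Priya free within 07:00–19:00: 07:00–13:15, 15:45–16:30.
Liang ∩ Viktor: 08:00–13:15, 17:45–18:15.
Liang ∩ Viktor ∩ Grace: 08:00–09:00, 10:15–11:15, 18:00–18:15.
Liang ∩ Viktor ∩ Grace ∩ Priya: 08:00–09:00, 10:15–11:15.
Restricted to 09:15–16:00: 10:15–11:15.
Single common window of 60 minutes.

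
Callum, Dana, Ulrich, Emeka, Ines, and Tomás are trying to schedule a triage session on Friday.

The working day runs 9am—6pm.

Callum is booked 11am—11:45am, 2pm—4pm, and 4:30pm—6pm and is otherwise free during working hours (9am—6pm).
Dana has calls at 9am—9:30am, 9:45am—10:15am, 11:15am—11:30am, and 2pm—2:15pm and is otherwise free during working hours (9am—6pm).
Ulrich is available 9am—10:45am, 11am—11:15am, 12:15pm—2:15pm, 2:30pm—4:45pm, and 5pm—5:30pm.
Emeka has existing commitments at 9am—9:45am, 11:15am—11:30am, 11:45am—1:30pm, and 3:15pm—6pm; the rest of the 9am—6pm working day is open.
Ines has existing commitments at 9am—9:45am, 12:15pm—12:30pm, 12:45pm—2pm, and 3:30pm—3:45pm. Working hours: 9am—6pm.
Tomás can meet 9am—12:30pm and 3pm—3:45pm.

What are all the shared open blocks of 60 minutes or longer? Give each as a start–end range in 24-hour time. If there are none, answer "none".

Callum free within 09:00–18:00: 09:00–11:00, 11:45–14:00, 16:00–16:30.
Dana free within 09:00–18:00: 09:30–09:45, 10:15–11:15, 11:30–14:00, 14:15–18:00.
Emeka free within 09:00–18:00: 09:45–11:15, 11:30–11:45, 13:30–15:15.
Ines free within 09:00–18:00: 09:45–12:15, 12:30–12:45, 14:00–15:30, 15:45–18:00.
Callum ∩ Dana: 09:30–09:45, 10:15–11:00, 11:45–14:00, 16:00–16:30.
Callum ∩ Dana ∩ Ulrich: 09:30–09:45, 10:15–10:45, 12:15–14:00, 16:00–16:30.
Callum ∩ Dana ∩ Ulrich ∩ Emeka: 10:15–10:45, 13:30–14:00.
Callum ∩ Dana ∩ Ulrich ∩ Emeka ∩ Ines: 10:15–10:45.
Callum ∩ Dana ∩ Ulrich ∩ Emeka ∩ Ines ∩ Tomás: 10:15–10:45.
Windows ≥ 60 min: (none).

none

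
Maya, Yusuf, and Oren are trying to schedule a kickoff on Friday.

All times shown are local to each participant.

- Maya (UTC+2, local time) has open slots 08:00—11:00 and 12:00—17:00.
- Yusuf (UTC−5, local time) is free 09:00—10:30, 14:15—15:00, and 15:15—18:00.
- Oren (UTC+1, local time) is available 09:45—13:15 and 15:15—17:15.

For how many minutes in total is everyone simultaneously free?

Maya → UTC: 06:00–09:00, 10:00–15:00.
Yusuf → UTC: 14:00–15:30, 19:15–20:00, 20:15–23:00.
Oren → UTC: 08:45–12:15, 14:15–16:15.
Maya ∩ Yusuf: 14:00–15:00.
Maya ∩ Yusuf ∩ Oren: 14:15–15:00.
Total common minutes: 45.

45 minutes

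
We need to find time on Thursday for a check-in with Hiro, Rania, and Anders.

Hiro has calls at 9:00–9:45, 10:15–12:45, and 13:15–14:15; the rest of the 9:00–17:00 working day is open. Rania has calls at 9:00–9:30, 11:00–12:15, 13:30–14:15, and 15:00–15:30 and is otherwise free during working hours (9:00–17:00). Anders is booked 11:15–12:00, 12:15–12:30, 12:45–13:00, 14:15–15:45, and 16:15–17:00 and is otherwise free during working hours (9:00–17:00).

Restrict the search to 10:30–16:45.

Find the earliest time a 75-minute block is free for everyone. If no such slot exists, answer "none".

Hiro free within 09:00–17:00: 09:45–10:15, 12:45–13:15, 14:15–17:00.
Rania free within 09:00–17:00: 09:30–11:00, 12:15–13:30, 14:15–15:00, 15:30–17:00.
Anders free within 09:00–17:00: 09:00–11:15, 12:00–12:15, 12:30–12:45, 13:00–14:15, 15:45–16:15.
Hiro ∩ Rania: 09:45–10:15, 12:45–13:15, 14:15–15:00, 15:30–17:00.
Hiro ∩ Rania ∩ Anders: 09:45–10:15, 13:00–13:15, 15:45–16:15.
Restricted to 10:30–16:45: 13:00–13:15, 15:45–16:15.
Windows ≥ 75 min: (none).

none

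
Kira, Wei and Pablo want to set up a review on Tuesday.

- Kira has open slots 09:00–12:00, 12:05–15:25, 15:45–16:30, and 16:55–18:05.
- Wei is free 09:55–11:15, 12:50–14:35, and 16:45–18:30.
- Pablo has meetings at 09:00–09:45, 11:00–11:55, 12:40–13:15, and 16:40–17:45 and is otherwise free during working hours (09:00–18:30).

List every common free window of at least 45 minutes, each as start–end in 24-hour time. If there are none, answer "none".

Pablo free within 09:00–18:30: 09:45–11:00, 11:55–12:40, 13:15–16:40, 17:45–18:30.
Kira ∩ Wei: 09:55–11:15, 12:50–14:35, 16:55–18:05.
Kira ∩ Wei ∩ Pablo: 09:55–11:00, 13:15–14:35, 17:45–18:05.
Windows ≥ 45 min: 09:55–11:00, 13:15–14:35.

09:55–11:00, 13:15–14:35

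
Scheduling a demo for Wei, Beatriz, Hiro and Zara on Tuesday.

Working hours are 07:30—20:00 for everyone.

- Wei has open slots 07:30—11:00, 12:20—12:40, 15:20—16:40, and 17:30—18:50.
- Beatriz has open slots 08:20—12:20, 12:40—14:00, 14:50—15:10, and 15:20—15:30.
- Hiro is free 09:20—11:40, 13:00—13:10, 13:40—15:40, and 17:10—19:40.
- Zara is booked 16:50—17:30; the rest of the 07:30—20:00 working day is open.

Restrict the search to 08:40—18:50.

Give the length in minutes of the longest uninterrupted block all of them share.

100 minutes

Zara free within 07:30–20:00: 07:30–16:50, 17:30–20:00.
Wei ∩ Beatriz: 08:20–11:00, 15:20–15:30.
Wei ∩ Beatriz ∩ Hiro: 09:20–11:00, 15:20–15:30.
Wei ∩ Beatriz ∩ Hiro ∩ Zara: 09:20–11:00, 15:20–15:30.
Restricted to 08:40–18:50: 09:20–11:00, 15:20–15:30.
Common window lengths: 100, 10 min; longest is 100.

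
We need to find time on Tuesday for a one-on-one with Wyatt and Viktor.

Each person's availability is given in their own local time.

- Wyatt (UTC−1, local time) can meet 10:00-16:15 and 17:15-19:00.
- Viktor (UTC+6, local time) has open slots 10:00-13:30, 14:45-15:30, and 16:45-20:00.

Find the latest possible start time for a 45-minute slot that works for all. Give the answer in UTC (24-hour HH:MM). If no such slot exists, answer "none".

Wyatt → UTC: 11:00–17:15, 18:15–20:00.
Viktor → UTC: 04:00–07:30, 08:45–09:30, 10:45–14:00.
Wyatt ∩ Viktor: 11:00–14:00.
Windows ≥ 45 min: 11:00–14:00.
Latest start in the last window 11:00–14:00 is 14:00 − 45 min = 13:15.

13:15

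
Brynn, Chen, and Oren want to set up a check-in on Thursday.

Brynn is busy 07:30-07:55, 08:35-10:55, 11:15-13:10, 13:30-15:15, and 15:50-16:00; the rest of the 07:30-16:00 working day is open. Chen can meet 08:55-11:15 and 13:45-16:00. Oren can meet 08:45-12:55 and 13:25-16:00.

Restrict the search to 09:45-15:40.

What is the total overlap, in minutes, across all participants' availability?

Brynn free within 07:30–16:00: 07:55–08:35, 10:55–11:15, 13:10–13:30, 15:15–15:50.
Brynn ∩ Chen: 10:55–11:15, 15:15–15:50.
Brynn ∩ Chen ∩ Oren: 10:55–11:15, 15:15–15:50.
Restricted to 09:45–15:40: 10:55–11:15, 15:15–15:40.
Total common minutes: 20 + 25 = 45.

45 minutes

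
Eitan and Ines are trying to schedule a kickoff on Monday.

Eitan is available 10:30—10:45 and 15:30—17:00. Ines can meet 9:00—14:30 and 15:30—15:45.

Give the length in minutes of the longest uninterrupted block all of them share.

Eitan ∩ Ines: 10:30–10:45, 15:30–15:45.
Common window lengths: 15, 15 min; longest is 15.

15 minutes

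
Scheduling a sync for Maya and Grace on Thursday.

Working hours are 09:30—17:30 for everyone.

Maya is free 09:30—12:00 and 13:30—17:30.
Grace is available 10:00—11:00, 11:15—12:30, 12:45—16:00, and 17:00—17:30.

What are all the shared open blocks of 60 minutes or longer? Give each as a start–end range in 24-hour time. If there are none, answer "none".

10:00–11:00, 13:30–16:00

Maya ∩ Grace: 10:00–11:00, 11:15–12:00, 13:30–16:00, 17:00–17:30.
Windows ≥ 60 min: 10:00–11:00, 13:30–16:00.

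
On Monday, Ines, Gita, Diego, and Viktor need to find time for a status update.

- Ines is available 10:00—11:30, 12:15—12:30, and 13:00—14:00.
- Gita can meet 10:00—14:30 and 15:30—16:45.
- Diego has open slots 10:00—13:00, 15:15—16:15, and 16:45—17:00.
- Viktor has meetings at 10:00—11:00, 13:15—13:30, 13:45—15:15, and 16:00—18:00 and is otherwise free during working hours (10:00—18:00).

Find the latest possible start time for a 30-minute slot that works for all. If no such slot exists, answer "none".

Viktor free within 10:00–18:00: 11:00–13:15, 13:30–13:45, 15:15–16:00.
Ines ∩ Gita: 10:00–11:30, 12:15–12:30, 13:00–14:00.
Ines ∩ Gita ∩ Diego: 10:00–11:30, 12:15–12:30.
Ines ∩ Gita ∩ Diego ∩ Viktor: 11:00–11:30, 12:15–12:30.
Windows ≥ 30 min: 11:00–11:30.
Latest start in the last window 11:00–11:30 is 11:30 − 30 min = 11:00.

11:00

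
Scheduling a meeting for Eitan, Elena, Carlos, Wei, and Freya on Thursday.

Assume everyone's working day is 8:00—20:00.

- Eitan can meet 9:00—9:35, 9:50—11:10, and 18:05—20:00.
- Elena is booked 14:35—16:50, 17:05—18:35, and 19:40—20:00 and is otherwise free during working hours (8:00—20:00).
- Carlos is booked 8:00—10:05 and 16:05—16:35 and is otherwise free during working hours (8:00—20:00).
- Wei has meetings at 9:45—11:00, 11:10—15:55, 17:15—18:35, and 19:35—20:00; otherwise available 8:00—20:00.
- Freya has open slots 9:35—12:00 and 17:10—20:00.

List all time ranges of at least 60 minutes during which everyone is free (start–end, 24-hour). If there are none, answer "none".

Elena free within 08:00–20:00: 08:00–14:35, 16:50–17:05, 18:35–19:40.
Carlos free within 08:00–20:00: 10:05–16:05, 16:35–20:00.
Wei free within 08:00–20:00: 08:00–09:45, 11:00–11:10, 15:55–17:15, 18:35–19:35.
Eitan ∩ Elena: 09:00–09:35, 09:50–11:10, 18:35–19:40.
Eitan ∩ Elena ∩ Carlos: 10:05–11:10, 18:35–19:40.
Eitan ∩ Elena ∩ Carlos ∩ Wei: 11:00–11:10, 18:35–19:35.
Eitan ∩ Elena ∩ Carlos ∩ Wei ∩ Freya: 11:00–11:10, 18:35–19:35.
Windows ≥ 60 min: 18:35–19:35.

18:35–19:35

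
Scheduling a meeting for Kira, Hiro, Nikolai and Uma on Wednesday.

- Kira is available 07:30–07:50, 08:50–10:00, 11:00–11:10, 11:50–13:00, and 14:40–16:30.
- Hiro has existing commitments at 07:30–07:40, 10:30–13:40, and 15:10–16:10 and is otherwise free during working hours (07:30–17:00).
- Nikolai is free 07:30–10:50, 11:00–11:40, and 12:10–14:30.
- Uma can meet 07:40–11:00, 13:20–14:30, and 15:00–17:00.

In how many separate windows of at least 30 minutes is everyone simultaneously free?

1

Hiro free within 07:30–17:00: 07:40–10:30, 13:40–15:10, 16:10–17:00.
Kira ∩ Hiro: 07:40–07:50, 08:50–10:00, 14:40–15:10, 16:10–16:30.
Kira ∩ Hiro ∩ Nikolai: 07:40–07:50, 08:50–10:00.
Kira ∩ Hiro ∩ Nikolai ∩ Uma: 07:40–07:50, 08:50–10:00.
Windows ≥ 30 min: 08:50–10:00.
That's 1 window.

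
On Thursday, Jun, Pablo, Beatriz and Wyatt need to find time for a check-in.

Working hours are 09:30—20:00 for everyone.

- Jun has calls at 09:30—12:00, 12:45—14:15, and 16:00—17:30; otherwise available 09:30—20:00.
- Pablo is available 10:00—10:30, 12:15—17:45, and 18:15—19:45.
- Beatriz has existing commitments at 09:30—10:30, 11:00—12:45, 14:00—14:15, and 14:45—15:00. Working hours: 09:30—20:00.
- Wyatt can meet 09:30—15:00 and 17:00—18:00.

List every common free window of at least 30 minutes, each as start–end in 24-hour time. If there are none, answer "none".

Jun free within 09:30–20:00: 12:00–12:45, 14:15–16:00, 17:30–20:00.
Beatriz free within 09:30–20:00: 10:30–11:00, 12:45–14:00, 14:15–14:45, 15:00–20:00.
Jun ∩ Pablo: 12:15–12:45, 14:15–16:00, 17:30–17:45, 18:15–19:45.
Jun ∩ Pablo ∩ Beatriz: 14:15–14:45, 15:00–16:00, 17:30–17:45, 18:15–19:45.
Jun ∩ Pablo ∩ Beatriz ∩ Wyatt: 14:15–14:45, 17:30–17:45.
Windows ≥ 30 min: 14:15–14:45.

14:15–14:45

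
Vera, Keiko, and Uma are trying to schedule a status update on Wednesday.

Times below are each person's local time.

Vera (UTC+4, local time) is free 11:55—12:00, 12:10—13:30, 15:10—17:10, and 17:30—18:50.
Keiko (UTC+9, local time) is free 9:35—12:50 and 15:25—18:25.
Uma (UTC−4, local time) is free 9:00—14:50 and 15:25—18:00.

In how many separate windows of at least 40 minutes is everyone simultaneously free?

0

Vera → UTC: 07:55–08:00, 08:10–09:30, 11:10–13:10, 13:30–14:50.
Keiko → UTC: 00:35–03:50, 06:25–09:25.
Uma → UTC: 13:00–18:50, 19:25–22:00.
Vera ∩ Keiko: 07:55–08:00, 08:10–09:25.
Vera ∩ Keiko ∩ Uma: (none).
Windows ≥ 40 min: (none).
That's 0 windows.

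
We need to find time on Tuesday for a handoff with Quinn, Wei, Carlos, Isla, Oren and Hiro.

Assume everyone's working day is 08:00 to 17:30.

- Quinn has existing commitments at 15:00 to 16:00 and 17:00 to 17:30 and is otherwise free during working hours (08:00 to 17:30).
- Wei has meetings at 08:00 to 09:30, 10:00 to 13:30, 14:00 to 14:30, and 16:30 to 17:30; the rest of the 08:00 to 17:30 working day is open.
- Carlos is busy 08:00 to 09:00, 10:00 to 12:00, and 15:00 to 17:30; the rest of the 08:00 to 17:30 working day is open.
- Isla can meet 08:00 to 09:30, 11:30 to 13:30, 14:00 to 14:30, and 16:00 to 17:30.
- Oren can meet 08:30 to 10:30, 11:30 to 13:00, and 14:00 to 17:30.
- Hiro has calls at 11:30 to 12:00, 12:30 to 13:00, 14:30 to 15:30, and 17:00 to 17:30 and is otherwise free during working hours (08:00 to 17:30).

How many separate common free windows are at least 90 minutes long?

Quinn free within 08:00–17:30: 08:00–15:00, 16:00–17:00.
Wei free within 08:00–17:30: 09:30–10:00, 13:30–14:00, 14:30–16:30.
Carlos free within 08:00–17:30: 09:00–10:00, 12:00–15:00.
Hiro free within 08:00–17:30: 08:00–11:30, 12:00–12:30, 13:00–14:30, 15:30–17:00.
Quinn ∩ Wei: 09:30–10:00, 13:30–14:00, 14:30–15:00, 16:00–16:30.
Quinn ∩ Wei ∩ Carlos: 09:30–10:00, 13:30–14:00, 14:30–15:00.
Quinn ∩ Wei ∩ Carlos ∩ Isla: (none).
Quinn ∩ Wei ∩ Carlos ∩ Isla ∩ Oren: (none).
Quinn ∩ Wei ∩ Carlos ∩ Isla ∩ Oren ∩ Hiro: (none).
Windows ≥ 90 min: (none).
That's 0 windows.

0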